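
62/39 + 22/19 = 2036/741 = 2.75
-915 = -915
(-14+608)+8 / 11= 6542 / 11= 594.73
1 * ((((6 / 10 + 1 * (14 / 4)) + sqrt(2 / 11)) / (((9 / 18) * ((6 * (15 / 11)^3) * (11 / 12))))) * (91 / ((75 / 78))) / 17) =104104 * sqrt(22) / 1434375 + 23475452 / 7171875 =3.61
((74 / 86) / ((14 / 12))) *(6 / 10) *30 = 3996 / 301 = 13.28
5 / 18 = 0.28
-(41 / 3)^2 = -1681 / 9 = -186.78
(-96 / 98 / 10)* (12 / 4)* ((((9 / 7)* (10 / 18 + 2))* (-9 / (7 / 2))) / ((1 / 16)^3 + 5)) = 40697856 / 81958135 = 0.50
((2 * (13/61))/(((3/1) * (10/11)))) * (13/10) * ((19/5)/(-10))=-35321/457500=-0.08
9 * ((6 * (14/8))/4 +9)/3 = 279/8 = 34.88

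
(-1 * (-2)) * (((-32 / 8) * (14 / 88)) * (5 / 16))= -35 / 88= -0.40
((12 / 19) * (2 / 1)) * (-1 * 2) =-48 / 19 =-2.53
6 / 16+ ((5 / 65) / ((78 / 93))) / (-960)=121649 / 324480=0.37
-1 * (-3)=3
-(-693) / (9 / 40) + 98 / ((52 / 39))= 6307 / 2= 3153.50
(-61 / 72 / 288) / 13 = -61 / 269568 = -0.00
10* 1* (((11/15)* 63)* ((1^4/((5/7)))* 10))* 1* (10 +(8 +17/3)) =153076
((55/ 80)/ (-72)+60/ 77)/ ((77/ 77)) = 0.77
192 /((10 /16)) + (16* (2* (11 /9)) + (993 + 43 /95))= 1145498 /855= 1339.76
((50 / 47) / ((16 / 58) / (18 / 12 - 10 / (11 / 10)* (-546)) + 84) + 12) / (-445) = -75117071373 / 2782654622030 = -0.03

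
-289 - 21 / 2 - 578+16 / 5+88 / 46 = -200649 / 230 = -872.39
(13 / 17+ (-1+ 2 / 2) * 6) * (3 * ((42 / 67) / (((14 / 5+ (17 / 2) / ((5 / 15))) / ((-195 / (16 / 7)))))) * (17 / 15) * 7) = -2608515 / 75844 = -34.39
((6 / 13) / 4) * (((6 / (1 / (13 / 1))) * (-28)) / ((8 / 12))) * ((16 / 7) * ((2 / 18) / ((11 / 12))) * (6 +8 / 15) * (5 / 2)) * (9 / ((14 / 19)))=-229824 / 11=-20893.09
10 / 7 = 1.43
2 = 2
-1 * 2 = -2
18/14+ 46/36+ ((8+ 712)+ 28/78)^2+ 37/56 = 44199553441/85176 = 518920.28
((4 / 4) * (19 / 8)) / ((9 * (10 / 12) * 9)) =19 / 540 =0.04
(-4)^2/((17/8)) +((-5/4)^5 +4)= 147579/17408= 8.48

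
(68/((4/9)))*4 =612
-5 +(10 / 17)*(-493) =-295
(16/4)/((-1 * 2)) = -2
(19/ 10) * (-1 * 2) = -19/ 5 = -3.80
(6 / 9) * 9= 6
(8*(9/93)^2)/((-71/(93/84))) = -18/15407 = -0.00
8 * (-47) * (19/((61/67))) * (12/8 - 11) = 4547156/61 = 74543.54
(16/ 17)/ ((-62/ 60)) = -480/ 527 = -0.91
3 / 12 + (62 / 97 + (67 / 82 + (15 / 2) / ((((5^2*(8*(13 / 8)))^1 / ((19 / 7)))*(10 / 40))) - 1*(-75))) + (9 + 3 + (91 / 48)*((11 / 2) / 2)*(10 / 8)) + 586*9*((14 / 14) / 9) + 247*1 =1290321179059 / 1389722880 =928.47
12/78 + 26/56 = 225/364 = 0.62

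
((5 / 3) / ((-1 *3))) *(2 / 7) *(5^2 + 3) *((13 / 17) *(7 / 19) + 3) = -42400 / 2907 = -14.59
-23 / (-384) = 23 / 384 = 0.06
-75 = -75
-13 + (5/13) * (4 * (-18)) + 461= 5464/13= 420.31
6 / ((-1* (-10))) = 0.60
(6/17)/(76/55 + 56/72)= 2970/18173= 0.16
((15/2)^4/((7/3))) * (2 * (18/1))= 1366875/28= 48816.96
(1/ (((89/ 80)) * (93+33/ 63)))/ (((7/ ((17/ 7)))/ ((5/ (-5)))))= -1020/ 305893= -0.00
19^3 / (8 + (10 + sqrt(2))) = 61731 / 161-6859 * sqrt(2) / 322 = 353.30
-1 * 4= -4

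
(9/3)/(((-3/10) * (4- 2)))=-5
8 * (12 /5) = 96 /5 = 19.20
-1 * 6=-6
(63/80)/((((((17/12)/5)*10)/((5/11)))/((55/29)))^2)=0.07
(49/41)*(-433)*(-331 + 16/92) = 161440153/943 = 171198.47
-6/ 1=-6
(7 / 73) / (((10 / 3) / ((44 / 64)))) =231 / 11680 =0.02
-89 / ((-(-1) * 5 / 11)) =-979 / 5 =-195.80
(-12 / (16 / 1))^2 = 9 / 16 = 0.56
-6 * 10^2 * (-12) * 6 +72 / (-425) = 18359928 / 425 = 43199.83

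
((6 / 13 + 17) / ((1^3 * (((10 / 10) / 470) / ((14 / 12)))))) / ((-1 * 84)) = -53345 / 468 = -113.99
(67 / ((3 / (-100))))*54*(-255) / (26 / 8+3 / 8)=246024000 / 29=8483586.21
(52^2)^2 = 7311616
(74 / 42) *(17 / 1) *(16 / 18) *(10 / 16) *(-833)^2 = 311754415 / 27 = 11546459.81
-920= -920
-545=-545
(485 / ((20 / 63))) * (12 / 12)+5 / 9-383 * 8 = -55285 / 36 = -1535.69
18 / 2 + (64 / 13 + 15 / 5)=16.92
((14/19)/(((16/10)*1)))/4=35/304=0.12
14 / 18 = 7 / 9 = 0.78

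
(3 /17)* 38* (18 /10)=1026 /85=12.07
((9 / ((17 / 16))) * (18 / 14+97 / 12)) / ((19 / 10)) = 94440 / 2261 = 41.77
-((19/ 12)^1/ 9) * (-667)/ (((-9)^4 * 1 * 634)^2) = 12673/ 1868711880917808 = 0.00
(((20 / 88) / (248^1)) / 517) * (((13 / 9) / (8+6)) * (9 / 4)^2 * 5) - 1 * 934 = -590146447507 / 631848448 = -934.00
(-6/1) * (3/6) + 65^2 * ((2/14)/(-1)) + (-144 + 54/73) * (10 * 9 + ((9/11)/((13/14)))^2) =-142229604058/10449439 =-13611.22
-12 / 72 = -0.17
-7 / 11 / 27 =-7 / 297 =-0.02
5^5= 3125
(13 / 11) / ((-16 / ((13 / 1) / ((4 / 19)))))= -3211 / 704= -4.56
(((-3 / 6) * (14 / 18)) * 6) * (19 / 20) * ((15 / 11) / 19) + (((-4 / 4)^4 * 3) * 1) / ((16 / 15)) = 467 / 176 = 2.65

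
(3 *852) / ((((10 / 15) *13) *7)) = 3834 / 91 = 42.13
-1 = -1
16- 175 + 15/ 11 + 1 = -1723/ 11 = -156.64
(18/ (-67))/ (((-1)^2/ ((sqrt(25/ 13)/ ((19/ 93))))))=-8370 * sqrt(13)/ 16549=-1.82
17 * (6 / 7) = 102 / 7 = 14.57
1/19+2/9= 47/171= 0.27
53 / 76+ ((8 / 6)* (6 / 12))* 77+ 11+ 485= 124951 / 228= 548.03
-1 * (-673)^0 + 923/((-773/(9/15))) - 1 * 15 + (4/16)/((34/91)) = -8435109/525640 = -16.05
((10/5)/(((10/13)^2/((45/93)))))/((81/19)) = 3211/8370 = 0.38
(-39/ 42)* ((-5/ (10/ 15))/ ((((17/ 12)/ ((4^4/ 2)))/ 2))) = 149760/ 119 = 1258.49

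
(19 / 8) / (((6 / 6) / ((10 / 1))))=95 / 4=23.75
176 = 176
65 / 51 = 1.27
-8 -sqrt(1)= -9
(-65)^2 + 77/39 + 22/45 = 2473066/585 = 4227.46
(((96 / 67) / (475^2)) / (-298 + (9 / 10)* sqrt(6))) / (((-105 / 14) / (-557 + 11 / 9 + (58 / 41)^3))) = -0.00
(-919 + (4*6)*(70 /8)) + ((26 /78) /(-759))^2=-3675972860 /5184729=-709.00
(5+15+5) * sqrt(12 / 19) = 50 * sqrt(57) / 19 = 19.87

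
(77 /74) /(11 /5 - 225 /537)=68915 /117956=0.58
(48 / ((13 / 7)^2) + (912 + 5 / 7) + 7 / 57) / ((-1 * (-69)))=2717042 / 202293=13.43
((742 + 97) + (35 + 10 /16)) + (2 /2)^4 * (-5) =6957 /8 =869.62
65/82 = 0.79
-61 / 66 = -0.92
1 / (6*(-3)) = -0.06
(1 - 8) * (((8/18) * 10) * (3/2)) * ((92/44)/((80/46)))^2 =-1958887/29040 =-67.45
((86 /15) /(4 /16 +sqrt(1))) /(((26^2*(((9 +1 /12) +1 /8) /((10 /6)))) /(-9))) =-2064 /186745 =-0.01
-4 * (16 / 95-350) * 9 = 1196424 / 95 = 12593.94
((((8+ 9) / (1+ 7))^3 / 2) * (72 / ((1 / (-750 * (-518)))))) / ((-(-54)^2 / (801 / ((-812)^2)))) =-55.91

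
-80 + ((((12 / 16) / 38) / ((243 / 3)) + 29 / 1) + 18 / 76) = -50.76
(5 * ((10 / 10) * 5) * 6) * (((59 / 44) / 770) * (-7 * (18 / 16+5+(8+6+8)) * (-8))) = 199125 / 484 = 411.42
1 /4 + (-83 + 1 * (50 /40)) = -81.50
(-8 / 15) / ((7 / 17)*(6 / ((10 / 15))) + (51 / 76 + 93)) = -10336 / 1887165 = -0.01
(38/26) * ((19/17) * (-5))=-1805/221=-8.17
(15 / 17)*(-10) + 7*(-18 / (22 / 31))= -34851 / 187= -186.37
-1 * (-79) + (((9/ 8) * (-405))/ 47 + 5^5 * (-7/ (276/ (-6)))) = 4711857/ 8648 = 544.85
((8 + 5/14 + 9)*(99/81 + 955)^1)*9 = 1045629/7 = 149375.57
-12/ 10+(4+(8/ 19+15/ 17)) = 4.10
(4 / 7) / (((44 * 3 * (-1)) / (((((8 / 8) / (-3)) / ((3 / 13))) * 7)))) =13 / 297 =0.04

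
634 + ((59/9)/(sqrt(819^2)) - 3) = 4651160/7371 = 631.01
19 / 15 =1.27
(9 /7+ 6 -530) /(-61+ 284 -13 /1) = -3659 /1470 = -2.49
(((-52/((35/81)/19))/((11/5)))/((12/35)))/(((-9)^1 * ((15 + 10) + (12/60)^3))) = 154375/11462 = 13.47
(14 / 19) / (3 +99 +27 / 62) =868 / 120669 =0.01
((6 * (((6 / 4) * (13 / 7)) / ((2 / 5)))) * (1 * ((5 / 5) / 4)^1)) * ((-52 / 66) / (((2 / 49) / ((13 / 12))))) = -76895 / 352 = -218.45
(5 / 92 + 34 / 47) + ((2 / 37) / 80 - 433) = -691502649 / 1599880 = -432.22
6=6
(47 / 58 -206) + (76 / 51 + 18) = -185.70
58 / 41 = 1.41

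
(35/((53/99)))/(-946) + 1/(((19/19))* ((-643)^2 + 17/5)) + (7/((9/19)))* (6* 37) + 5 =23219104874438/7066935147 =3285.60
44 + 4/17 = 752/17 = 44.24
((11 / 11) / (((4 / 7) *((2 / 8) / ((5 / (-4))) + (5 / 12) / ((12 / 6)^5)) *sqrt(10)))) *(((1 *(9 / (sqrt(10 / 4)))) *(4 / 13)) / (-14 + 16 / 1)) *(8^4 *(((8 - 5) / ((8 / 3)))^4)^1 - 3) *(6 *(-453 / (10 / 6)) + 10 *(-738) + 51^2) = 2542305128832 / 23335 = 108948152.08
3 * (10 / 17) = 30 / 17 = 1.76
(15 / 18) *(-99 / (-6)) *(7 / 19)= 385 / 76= 5.07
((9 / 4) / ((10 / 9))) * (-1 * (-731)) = 1480.28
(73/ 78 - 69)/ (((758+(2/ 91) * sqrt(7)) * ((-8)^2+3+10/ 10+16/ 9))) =-183102101/ 142285794208+5309 * sqrt(7)/ 142285794208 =-0.00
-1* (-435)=435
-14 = -14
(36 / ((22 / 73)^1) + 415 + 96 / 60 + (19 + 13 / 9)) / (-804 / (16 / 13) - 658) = -1101868 / 2596275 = -0.42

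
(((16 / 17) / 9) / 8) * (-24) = -16 / 51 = -0.31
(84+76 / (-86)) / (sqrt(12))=1787*sqrt(3) / 129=23.99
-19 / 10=-1.90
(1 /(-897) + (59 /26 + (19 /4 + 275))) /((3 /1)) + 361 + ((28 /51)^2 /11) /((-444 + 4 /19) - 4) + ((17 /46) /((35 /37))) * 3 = 89390375499773 /195955022340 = 456.18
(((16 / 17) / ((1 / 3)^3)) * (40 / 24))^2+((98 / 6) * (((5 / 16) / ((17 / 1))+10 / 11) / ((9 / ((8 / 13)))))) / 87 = 116090229725 / 64718082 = 1793.78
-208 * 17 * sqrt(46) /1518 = -1768 * sqrt(46) /759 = -15.80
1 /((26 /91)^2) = 49 /4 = 12.25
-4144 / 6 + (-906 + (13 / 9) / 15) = -215537 / 135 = -1596.57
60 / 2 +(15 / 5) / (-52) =1557 / 52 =29.94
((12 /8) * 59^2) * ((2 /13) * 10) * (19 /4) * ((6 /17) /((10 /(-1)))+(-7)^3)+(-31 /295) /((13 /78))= -853352866791 /65195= -13089237.93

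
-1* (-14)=14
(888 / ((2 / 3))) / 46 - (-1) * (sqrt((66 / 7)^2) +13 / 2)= 44.89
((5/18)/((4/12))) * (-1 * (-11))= 55/6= 9.17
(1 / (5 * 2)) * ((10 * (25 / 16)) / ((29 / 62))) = 775 / 232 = 3.34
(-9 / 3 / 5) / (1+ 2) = -1 / 5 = -0.20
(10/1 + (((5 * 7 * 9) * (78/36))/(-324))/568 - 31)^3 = -17111741595401066327/1846742145564672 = -9265.91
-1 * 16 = -16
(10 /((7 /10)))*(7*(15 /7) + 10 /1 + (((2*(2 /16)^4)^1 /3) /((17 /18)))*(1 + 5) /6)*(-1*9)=-97920675 /30464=-3214.31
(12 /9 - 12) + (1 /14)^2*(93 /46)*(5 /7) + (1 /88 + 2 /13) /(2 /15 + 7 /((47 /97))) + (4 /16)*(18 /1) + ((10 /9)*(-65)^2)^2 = 82798440377389631221 /3757109648292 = 22037802.49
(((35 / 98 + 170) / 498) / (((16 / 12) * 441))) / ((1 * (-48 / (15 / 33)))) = -1325 / 240506112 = -0.00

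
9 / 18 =1 / 2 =0.50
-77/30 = -2.57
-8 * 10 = -80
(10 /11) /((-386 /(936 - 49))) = -4435 /2123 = -2.09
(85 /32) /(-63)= -85 /2016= -0.04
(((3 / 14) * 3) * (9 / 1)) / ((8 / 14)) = 81 / 8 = 10.12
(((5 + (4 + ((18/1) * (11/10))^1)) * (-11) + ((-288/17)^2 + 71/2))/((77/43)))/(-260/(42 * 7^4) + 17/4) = 10210526214/13616245115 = 0.75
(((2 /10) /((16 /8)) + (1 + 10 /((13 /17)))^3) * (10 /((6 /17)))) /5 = 1041880139 /65910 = 15807.62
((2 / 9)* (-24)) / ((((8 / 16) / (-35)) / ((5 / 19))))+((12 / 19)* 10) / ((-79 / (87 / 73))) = 32263880 / 328719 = 98.15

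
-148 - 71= -219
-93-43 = -136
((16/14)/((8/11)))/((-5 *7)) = -0.04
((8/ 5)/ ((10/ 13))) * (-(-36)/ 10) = 936/ 125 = 7.49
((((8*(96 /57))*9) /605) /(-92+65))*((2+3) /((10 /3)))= -128 /11495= -0.01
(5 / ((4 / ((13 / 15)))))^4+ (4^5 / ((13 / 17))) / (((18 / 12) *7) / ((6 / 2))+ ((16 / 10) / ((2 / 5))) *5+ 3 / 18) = 1109278667 / 19139328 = 57.96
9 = 9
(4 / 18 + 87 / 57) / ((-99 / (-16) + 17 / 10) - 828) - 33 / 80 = -372145187 / 897531120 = -0.41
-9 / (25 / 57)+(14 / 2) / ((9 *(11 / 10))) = -49037 / 2475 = -19.81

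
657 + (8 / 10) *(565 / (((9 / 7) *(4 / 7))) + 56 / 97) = 5555266 / 4365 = 1272.68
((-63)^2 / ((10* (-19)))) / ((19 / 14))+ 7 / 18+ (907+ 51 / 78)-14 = 185557804 / 211185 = 878.65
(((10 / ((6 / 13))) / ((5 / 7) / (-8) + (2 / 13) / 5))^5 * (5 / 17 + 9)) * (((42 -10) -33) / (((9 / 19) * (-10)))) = -222579103771630121152000000000 / 16300304658921447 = -13654904520438.43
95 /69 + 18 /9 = 233 /69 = 3.38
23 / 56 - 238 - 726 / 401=-5375961 / 22456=-239.40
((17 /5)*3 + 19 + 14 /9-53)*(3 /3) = -1001 /45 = -22.24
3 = 3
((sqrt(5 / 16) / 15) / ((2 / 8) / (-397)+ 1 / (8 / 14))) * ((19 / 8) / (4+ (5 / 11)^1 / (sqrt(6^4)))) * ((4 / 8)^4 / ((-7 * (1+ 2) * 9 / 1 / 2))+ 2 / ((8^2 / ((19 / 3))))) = 98986789 * sqrt(5) / 88991118720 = 0.00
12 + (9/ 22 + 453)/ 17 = 14463/ 374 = 38.67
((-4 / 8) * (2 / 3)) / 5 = -1 / 15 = -0.07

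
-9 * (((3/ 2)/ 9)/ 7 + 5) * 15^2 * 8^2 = -4557600/ 7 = -651085.71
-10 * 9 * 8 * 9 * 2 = -12960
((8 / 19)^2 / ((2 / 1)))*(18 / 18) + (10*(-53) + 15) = -185883 / 361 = -514.91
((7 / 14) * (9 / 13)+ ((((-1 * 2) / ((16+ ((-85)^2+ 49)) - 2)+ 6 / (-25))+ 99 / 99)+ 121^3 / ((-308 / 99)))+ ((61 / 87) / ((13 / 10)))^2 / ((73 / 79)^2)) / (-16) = 77352945289701090941 / 2173488523765650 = 35589.30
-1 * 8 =-8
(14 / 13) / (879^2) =14 / 10044333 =0.00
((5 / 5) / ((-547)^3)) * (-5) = 5 / 163667323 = 0.00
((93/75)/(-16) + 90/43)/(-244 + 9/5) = -34667/4165840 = -0.01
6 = 6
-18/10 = -9/5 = -1.80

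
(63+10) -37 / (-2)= 183 / 2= 91.50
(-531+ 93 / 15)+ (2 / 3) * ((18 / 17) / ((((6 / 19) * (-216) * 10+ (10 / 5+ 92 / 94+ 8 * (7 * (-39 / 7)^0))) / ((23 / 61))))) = -126179674343 / 240433635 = -524.80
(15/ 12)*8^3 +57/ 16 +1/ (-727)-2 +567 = 14057983/ 11632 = 1208.56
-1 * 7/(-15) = 7/15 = 0.47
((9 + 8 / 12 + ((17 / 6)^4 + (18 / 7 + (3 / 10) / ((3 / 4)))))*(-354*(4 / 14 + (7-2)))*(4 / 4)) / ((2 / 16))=-7632857317 / 6615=-1153871.10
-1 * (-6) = 6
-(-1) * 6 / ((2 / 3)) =9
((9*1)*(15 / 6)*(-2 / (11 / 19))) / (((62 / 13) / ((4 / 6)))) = -3705 / 341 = -10.87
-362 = -362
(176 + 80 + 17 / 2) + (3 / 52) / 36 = 165049 / 624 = 264.50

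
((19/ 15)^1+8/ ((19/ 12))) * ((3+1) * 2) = 50.55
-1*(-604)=604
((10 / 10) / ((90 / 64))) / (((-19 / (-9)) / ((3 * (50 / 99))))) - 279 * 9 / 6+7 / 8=-2092247 / 5016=-417.11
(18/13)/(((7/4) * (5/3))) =0.47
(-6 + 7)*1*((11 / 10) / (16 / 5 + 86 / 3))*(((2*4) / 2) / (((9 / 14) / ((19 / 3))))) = 2926 / 2151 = 1.36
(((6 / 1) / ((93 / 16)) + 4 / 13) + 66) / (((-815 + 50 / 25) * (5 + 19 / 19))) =-0.01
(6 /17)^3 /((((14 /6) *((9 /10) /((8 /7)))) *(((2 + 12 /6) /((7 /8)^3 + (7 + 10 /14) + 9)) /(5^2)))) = 4123125 /1586032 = 2.60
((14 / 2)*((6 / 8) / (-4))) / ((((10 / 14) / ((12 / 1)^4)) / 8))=-1524096 / 5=-304819.20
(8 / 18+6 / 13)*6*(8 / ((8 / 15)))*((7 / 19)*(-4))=-29680 / 247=-120.16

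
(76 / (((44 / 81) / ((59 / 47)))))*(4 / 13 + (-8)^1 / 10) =-2905632 / 33605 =-86.46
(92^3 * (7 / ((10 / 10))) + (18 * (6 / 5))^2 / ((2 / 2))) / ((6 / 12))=10902565.12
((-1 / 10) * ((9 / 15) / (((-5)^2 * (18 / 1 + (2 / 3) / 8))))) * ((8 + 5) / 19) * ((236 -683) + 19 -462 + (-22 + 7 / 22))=75699 / 914375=0.08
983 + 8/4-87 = 898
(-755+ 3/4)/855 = -3017/3420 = -0.88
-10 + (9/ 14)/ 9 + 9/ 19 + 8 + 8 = 1741/ 266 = 6.55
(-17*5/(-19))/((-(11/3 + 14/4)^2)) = -0.09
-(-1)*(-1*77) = -77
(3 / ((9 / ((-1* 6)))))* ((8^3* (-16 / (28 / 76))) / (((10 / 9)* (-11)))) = -3638.52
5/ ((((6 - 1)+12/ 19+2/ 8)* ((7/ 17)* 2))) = 3230/ 3129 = 1.03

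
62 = 62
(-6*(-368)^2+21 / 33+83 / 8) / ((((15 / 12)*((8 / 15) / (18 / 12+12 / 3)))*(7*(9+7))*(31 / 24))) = -643526127 / 13888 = -46336.85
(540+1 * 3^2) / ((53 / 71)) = 38979 / 53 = 735.45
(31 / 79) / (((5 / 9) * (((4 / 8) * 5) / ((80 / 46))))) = 4464 / 9085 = 0.49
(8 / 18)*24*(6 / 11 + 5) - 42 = 566 / 33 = 17.15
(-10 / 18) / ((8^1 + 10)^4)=-5 / 944784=-0.00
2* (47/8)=47/4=11.75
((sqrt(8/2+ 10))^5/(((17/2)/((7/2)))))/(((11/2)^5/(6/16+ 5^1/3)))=268912 * sqrt(14)/8213601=0.12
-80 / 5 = -16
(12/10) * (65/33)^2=1690/363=4.66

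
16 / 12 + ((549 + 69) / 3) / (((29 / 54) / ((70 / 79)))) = 2345204 / 6873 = 341.22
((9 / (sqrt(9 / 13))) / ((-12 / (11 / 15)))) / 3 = -11 * sqrt(13) / 180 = -0.22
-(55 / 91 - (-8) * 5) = -3695 / 91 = -40.60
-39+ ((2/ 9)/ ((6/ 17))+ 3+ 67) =854/ 27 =31.63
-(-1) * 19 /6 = 3.17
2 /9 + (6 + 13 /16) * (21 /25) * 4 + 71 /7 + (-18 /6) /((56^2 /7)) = 33.25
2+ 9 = 11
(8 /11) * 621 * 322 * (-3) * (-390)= 1871644320 /11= 170149483.64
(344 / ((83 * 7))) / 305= 344 / 177205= 0.00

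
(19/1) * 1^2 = 19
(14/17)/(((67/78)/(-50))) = -54600/1139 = -47.94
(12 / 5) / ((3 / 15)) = 12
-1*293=-293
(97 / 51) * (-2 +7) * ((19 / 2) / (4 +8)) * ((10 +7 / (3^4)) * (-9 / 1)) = -7528655 / 11016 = -683.43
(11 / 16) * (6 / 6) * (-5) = -55 / 16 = -3.44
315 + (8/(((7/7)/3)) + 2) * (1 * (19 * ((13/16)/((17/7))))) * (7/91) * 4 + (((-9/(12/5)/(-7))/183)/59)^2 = 63158997522913/172634931728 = 365.85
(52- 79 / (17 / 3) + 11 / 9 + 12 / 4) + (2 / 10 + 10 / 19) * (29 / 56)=34721233 / 813960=42.66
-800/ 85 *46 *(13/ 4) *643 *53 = -815169680/ 17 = -47951157.65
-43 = -43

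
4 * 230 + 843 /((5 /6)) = 9658 /5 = 1931.60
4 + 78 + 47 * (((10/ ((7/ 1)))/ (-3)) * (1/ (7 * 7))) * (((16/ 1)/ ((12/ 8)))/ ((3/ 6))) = 223054/ 3087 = 72.26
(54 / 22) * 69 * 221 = 411723 / 11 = 37429.36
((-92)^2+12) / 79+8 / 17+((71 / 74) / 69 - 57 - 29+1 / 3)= 50536365 / 2285786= 22.11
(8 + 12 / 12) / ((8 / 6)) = 27 / 4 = 6.75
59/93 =0.63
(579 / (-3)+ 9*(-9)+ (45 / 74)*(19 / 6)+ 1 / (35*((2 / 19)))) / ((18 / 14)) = -469313 / 2220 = -211.40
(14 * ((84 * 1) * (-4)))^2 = 22127616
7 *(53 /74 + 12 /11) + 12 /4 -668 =-531013 /814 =-652.35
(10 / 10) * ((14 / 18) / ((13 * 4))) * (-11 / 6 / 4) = -77 / 11232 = -0.01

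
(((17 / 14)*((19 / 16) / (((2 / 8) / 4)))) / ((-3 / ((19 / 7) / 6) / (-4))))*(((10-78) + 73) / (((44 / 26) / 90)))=1994525 / 539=3700.42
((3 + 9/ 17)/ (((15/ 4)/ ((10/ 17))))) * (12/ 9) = 640/ 867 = 0.74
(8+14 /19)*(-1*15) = -2490 /19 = -131.05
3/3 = 1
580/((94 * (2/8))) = 1160/47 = 24.68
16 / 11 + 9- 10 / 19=2075 / 209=9.93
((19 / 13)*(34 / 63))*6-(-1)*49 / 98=2857 / 546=5.23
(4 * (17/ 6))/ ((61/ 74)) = 2516/ 183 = 13.75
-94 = -94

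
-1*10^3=-1000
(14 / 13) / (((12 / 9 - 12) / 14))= -147 / 104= -1.41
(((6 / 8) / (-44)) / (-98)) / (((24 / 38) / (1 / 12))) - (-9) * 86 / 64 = 10012483 / 827904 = 12.09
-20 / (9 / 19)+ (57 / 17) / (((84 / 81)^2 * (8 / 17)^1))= -2009383 / 56448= -35.60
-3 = -3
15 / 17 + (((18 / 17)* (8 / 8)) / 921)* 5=4635 / 5219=0.89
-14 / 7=-2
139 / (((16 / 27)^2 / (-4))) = -1583.30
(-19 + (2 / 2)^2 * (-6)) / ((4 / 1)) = -6.25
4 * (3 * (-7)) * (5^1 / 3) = -140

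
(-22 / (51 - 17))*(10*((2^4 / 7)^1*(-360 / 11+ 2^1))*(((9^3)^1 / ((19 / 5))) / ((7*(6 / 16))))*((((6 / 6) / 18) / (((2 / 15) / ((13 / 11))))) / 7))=2847312000 / 1218679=2336.39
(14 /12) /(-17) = -7 /102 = -0.07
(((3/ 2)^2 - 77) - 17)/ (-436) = 367/ 1744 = 0.21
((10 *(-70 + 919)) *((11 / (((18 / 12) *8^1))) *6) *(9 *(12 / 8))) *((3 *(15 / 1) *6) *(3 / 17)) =510609825 / 17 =30035872.06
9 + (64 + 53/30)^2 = 4334.25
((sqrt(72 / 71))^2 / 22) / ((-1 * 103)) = -36 / 80443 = -0.00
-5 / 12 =-0.42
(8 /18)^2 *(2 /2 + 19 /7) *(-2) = -832 /567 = -1.47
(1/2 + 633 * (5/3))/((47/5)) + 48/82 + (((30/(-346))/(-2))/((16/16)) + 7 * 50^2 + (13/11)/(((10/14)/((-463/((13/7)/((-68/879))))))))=284378510382016/16116820995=17644.83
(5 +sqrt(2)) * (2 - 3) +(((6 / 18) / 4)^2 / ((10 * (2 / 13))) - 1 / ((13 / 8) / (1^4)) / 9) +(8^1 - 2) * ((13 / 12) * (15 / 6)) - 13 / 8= 119323 / 12480 - sqrt(2)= 8.15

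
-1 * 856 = -856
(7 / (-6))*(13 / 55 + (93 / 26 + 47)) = -169547 / 2860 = -59.28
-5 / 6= -0.83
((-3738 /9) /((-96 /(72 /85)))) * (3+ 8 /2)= 4361 /170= 25.65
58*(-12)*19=-13224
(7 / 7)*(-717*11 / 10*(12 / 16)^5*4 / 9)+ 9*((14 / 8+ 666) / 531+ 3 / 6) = -10174871 / 151040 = -67.37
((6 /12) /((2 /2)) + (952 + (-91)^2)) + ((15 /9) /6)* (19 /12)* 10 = 997693 /108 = 9237.90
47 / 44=1.07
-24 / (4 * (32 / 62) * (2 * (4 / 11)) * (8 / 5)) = -5115 / 512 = -9.99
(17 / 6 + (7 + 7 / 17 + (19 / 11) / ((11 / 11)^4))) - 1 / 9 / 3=120523 / 10098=11.94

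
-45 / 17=-2.65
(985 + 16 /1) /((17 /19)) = 19019 /17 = 1118.76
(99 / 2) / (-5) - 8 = -179 / 10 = -17.90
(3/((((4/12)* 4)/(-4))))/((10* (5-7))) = 9/20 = 0.45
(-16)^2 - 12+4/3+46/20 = 7429/30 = 247.63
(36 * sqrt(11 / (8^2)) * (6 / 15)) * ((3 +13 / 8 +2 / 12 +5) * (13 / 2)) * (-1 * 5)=-9165 * sqrt(11) / 16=-1899.80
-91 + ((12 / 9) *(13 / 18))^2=-65663 / 729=-90.07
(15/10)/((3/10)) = 5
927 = 927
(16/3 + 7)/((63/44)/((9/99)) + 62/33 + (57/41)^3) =112203388/184824643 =0.61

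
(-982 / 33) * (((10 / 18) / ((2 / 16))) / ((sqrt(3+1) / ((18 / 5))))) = -7856 / 33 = -238.06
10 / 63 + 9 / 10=667 / 630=1.06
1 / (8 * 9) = 1 / 72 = 0.01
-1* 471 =-471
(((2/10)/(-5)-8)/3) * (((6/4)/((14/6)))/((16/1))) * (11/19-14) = 30753/21280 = 1.45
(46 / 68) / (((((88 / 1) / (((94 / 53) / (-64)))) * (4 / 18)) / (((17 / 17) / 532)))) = -0.00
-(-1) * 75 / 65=15 / 13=1.15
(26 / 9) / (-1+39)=13 / 171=0.08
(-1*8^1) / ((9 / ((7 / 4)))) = -14 / 9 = -1.56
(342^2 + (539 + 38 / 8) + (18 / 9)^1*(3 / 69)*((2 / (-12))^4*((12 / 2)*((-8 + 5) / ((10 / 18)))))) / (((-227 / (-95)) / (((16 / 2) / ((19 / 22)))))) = 2378356816 / 5221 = 455536.64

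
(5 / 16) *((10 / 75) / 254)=1 / 6096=0.00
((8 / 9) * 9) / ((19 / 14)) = 112 / 19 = 5.89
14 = 14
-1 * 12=-12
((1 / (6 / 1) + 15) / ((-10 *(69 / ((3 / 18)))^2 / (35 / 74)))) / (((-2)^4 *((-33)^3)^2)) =-637 / 3144975524561198592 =-0.00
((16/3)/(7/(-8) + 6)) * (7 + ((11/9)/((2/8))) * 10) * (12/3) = 257536/1107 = 232.64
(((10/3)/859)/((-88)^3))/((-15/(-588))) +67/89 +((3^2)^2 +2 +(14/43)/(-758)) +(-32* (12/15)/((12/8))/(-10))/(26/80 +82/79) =582850441810950151313/6856697600683487040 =85.00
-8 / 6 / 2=-2 / 3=-0.67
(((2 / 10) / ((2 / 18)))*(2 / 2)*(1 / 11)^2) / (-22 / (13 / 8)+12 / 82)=-4797 / 4318490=-0.00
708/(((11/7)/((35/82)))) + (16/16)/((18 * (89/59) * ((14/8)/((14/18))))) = 625289788/3251259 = 192.32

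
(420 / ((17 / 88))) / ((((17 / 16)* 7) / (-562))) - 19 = -47483251 / 289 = -164301.91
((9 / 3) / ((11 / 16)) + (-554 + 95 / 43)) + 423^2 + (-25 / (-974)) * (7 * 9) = 178383.19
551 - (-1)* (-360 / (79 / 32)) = 32009 / 79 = 405.18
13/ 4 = 3.25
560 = 560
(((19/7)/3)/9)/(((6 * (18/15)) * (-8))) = -95/54432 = -0.00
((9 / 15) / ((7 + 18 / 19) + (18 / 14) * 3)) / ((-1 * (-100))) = 399 / 785000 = 0.00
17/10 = 1.70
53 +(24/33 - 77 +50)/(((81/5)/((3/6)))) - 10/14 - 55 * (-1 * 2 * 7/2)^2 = -2643.53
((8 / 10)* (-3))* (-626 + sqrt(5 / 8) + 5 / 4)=7497 / 5- 3* sqrt(10) / 5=1497.50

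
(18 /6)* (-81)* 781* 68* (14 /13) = -180673416 /13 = -13897955.08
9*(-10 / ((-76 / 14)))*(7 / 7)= 315 / 19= 16.58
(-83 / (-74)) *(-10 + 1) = -747 / 74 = -10.09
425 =425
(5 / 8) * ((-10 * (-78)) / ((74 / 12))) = 2925 / 37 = 79.05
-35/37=-0.95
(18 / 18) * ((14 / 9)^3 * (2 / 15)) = 5488 / 10935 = 0.50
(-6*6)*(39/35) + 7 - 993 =-1026.11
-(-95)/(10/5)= 95/2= 47.50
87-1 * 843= -756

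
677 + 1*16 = 693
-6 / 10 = -3 / 5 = -0.60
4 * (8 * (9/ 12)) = 24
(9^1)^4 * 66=433026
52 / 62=26 / 31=0.84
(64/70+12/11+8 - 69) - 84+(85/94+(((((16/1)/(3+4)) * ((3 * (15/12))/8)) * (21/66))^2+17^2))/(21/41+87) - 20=-1824636029603/11426775360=-159.68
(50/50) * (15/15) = 1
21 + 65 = 86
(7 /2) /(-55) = -7 /110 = -0.06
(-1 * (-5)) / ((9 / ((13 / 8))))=65 / 72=0.90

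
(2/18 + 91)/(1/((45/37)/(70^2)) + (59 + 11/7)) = 1435/64409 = 0.02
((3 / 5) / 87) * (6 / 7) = 6 / 1015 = 0.01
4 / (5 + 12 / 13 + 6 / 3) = 52 / 103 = 0.50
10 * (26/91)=20/7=2.86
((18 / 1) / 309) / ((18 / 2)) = 2 / 309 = 0.01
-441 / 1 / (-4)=441 / 4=110.25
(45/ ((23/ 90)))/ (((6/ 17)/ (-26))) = -298350/ 23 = -12971.74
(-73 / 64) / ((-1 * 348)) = 73 / 22272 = 0.00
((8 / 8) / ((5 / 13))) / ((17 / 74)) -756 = -63298 / 85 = -744.68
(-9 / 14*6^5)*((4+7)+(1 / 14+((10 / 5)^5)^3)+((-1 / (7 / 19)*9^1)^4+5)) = -32673802272408 / 16807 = -1944059158.23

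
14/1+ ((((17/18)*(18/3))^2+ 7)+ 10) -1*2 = 550/9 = 61.11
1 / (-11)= -1 / 11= -0.09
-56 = -56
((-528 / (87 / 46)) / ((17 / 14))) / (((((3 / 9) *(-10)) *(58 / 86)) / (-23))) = -168145824 / 71485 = -2352.18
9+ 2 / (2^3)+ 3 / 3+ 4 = 57 / 4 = 14.25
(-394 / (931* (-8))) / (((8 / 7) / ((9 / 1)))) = 1773 / 4256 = 0.42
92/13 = 7.08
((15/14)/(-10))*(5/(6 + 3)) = -5/84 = -0.06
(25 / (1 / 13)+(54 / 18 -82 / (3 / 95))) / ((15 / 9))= -6806 / 5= -1361.20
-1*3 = -3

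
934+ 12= 946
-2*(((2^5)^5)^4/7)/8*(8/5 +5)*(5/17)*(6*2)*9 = -1129476684803352396733562555990016/119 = -9491400712633213417929097000000.00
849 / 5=169.80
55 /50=11 /10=1.10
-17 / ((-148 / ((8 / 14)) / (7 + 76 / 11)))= 2601 / 2849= 0.91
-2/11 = -0.18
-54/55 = -0.98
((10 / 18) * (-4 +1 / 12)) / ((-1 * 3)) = 235 / 324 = 0.73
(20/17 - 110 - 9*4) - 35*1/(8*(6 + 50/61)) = -8229831/56576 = -145.47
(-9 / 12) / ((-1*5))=3 / 20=0.15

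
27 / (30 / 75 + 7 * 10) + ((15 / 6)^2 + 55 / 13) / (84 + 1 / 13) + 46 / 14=10217533 / 2693152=3.79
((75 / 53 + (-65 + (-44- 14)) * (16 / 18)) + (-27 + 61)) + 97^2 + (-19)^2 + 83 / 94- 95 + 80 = 144706645 / 14946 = 9681.96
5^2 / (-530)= -5 / 106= -0.05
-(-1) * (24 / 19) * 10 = 12.63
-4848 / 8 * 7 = -4242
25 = 25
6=6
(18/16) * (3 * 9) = 243/8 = 30.38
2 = 2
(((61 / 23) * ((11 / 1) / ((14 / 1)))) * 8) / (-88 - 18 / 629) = -844118 / 4457285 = -0.19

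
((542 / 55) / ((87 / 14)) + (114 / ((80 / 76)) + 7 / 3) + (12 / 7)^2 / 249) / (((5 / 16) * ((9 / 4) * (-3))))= -46593718816 / 875726775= -53.21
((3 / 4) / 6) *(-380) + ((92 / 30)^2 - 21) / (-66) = -351383 / 7425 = -47.32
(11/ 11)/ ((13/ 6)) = 0.46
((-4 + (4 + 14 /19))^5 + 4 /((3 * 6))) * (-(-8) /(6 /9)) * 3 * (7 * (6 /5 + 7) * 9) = 8172.31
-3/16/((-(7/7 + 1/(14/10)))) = 7/64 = 0.11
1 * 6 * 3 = 18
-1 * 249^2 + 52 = -61949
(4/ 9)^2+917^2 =68112025/ 81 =840889.20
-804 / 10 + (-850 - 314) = -1244.40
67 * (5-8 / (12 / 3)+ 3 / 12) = 871 / 4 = 217.75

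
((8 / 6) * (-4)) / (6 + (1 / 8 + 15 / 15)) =-128 / 171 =-0.75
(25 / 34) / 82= 25 / 2788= 0.01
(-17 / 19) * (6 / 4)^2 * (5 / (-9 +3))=255 / 152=1.68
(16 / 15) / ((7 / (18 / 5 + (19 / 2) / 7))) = 2776 / 3675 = 0.76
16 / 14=8 / 7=1.14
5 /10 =1 /2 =0.50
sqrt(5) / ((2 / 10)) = 5 *sqrt(5) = 11.18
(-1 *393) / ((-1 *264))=131 / 88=1.49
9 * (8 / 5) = 72 / 5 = 14.40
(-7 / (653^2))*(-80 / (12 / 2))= 280 / 1279227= 0.00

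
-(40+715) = -755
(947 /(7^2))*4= 3788 /49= 77.31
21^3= 9261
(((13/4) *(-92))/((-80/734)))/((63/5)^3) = 2743325/2000376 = 1.37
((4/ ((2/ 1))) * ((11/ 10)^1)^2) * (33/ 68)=3993/ 3400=1.17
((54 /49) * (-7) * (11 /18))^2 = 1089 /49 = 22.22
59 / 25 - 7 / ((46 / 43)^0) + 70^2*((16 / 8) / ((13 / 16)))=3918492 / 325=12056.90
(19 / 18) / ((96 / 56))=133 / 216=0.62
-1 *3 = -3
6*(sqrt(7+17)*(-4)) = -48*sqrt(6) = -117.58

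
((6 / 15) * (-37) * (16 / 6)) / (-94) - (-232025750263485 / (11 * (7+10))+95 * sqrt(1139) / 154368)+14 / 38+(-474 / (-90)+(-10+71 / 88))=1240779413170.56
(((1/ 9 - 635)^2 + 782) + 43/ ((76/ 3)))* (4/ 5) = 2486208937/ 7695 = 323094.08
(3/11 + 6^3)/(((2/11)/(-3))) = -7137/2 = -3568.50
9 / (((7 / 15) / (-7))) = -135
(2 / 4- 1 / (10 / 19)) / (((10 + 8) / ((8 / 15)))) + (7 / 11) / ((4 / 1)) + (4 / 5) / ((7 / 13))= 333331 / 207900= 1.60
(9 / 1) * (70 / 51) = 210 / 17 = 12.35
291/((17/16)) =4656/17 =273.88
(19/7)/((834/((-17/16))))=-323/93408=-0.00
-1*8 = -8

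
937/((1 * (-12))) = -937/12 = -78.08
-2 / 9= -0.22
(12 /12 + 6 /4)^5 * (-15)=-46875 /32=-1464.84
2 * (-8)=-16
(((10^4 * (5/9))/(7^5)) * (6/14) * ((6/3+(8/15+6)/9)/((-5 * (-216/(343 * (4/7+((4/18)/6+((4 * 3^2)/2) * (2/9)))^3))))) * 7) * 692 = 42067663063504000/723486239847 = 58145.77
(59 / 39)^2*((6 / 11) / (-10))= -3481 / 27885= -0.12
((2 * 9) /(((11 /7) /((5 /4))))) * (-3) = -945 /22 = -42.95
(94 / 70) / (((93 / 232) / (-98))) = -152656 / 465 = -328.29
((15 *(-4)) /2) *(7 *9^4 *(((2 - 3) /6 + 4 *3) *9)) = -146736765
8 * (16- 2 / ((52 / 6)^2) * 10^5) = -3578368 / 169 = -21173.78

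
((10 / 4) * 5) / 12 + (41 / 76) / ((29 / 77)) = 32717 / 13224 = 2.47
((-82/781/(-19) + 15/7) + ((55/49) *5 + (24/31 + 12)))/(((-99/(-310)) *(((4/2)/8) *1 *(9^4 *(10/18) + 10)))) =411434608/5846699551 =0.07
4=4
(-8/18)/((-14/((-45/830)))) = -1/581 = -0.00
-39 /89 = -0.44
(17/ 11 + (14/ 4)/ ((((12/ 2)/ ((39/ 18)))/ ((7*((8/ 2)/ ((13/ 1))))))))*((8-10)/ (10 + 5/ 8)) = -1352/ 1683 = -0.80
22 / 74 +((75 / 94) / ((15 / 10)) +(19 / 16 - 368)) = -10183119 / 27824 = -365.98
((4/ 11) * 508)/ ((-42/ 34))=-34544/ 231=-149.54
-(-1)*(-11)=-11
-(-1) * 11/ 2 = 11/ 2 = 5.50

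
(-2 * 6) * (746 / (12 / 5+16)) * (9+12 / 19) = -2047770 / 437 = -4685.97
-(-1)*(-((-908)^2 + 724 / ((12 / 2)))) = -2473754 / 3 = -824584.67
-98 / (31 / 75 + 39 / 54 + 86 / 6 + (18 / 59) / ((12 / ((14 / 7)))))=-2601900 / 412049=-6.31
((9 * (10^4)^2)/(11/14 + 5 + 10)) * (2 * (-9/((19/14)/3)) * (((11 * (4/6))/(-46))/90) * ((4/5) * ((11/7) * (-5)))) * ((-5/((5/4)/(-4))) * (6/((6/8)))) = -312238080000000/96577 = -3233048034.21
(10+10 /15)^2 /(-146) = -512 /657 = -0.78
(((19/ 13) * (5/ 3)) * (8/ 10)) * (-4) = -304/ 39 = -7.79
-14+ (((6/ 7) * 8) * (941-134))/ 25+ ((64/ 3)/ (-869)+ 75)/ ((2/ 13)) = 633868979/ 912450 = 694.69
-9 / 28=-0.32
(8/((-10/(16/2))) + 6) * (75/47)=-30/47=-0.64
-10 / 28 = -5 / 14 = -0.36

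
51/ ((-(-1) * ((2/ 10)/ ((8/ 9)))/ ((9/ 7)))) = 2040/ 7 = 291.43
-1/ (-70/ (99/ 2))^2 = -9801/ 19600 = -0.50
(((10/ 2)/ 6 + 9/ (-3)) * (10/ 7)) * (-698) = 45370/ 21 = 2160.48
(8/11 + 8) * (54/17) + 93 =22575/187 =120.72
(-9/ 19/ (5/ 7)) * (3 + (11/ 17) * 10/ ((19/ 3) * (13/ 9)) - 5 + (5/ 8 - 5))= 11994507/ 3191240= 3.76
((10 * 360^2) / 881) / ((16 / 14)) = 1134000 / 881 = 1287.17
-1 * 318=-318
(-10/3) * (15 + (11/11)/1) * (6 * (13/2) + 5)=-7040/3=-2346.67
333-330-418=-415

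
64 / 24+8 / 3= 16 / 3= 5.33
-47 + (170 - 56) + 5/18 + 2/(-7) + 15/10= 4315/63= 68.49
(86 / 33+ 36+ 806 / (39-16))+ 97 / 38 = 76.20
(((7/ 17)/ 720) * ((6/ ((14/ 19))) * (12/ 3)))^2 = 361/ 1040400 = 0.00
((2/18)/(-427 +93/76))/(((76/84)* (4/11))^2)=-5929/2459284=-0.00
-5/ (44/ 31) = -155/ 44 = -3.52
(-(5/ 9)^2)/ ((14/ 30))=-125/ 189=-0.66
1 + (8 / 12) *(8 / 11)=49 / 33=1.48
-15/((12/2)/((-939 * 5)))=23475/2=11737.50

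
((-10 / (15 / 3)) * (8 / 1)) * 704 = -11264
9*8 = 72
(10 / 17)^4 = 10000 / 83521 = 0.12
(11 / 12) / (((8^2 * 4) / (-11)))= -121 / 3072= -0.04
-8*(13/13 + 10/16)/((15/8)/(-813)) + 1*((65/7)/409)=80691117/14315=5636.82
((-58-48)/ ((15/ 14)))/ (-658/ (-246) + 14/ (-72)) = -104304/ 2615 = -39.89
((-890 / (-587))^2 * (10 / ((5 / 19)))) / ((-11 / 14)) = -421397200 / 3790259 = -111.18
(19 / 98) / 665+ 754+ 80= 2860621 / 3430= 834.00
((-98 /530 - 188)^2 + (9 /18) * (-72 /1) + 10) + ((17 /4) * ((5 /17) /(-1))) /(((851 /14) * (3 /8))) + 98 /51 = 35389.43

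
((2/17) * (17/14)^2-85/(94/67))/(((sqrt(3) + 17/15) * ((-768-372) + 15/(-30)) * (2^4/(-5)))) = 22173525/2027713198-19564875 * sqrt(3)/2027713198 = -0.01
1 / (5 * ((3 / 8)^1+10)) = 8 / 415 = 0.02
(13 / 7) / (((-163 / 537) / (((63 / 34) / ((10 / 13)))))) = -816777 / 55420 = -14.74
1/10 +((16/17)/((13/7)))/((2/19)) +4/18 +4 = 181729/19890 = 9.14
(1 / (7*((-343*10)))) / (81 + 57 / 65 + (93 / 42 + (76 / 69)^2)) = -61893 / 126766681909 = -0.00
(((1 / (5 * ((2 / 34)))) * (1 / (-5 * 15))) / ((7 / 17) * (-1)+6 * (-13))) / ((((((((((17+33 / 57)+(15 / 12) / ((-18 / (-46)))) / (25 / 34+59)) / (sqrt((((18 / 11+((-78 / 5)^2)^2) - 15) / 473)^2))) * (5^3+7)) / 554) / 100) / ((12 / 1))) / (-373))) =-42722206857957268944 / 109276934284375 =-390953.56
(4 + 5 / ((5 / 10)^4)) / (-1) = -84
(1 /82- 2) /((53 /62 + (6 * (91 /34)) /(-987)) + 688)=-4037347 /1399071085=-0.00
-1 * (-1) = 1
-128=-128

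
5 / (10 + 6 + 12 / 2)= 5 / 22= 0.23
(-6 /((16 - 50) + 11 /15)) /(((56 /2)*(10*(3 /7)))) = 0.00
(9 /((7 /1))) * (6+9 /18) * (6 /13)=27 /7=3.86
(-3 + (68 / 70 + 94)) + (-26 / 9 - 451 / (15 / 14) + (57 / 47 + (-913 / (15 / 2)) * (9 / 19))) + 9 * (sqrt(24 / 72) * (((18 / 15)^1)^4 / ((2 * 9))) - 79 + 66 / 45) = -305514833 / 281295 + 216 * sqrt(3) / 625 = -1085.50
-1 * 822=-822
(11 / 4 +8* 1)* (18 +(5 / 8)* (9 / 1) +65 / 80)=16813 / 64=262.70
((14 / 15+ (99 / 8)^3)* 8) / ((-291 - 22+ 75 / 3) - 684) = -14561653 / 933120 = -15.61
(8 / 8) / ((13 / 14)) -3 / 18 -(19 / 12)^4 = -1448797 / 269568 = -5.37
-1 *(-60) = 60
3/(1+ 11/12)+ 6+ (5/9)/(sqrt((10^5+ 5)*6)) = sqrt(66670)/360018+ 174/23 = 7.57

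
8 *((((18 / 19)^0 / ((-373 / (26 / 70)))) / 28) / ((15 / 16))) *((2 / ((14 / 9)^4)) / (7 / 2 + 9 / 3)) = -17496 / 1097076925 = -0.00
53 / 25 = 2.12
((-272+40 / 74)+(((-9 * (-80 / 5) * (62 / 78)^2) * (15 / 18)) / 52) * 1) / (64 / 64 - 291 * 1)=32922217 / 35360715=0.93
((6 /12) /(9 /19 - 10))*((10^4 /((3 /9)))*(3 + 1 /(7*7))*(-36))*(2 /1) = 342424.17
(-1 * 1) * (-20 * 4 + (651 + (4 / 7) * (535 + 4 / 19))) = -116619 / 133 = -876.83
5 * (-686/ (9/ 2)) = -6860/ 9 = -762.22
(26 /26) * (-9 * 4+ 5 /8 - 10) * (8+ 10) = -3267 /4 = -816.75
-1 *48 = -48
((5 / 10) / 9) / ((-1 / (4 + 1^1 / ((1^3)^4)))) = -5 / 18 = -0.28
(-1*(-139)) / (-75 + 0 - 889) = -0.14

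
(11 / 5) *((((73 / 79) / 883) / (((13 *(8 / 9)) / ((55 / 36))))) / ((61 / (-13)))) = -8833 / 136165664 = -0.00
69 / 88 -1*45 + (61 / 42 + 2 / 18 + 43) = 0.35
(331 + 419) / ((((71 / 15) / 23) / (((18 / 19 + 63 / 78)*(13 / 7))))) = 112168125 / 9443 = 11878.44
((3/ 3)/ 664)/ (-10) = -1/ 6640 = -0.00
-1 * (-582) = 582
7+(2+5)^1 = 14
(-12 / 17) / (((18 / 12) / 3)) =-24 / 17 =-1.41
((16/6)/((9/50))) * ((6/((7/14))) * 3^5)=43200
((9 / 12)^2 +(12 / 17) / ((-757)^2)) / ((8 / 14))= 613736823 / 623477312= 0.98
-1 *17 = -17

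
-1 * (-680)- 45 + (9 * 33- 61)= 871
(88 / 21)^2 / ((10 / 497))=274912 / 315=872.74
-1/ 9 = -0.11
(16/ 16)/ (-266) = -1/ 266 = -0.00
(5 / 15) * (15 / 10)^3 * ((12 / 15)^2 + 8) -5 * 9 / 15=168 / 25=6.72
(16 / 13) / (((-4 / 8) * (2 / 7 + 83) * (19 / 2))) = -448 / 144001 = -0.00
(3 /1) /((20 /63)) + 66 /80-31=-20.72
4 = 4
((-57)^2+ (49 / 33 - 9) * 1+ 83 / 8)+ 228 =918683 / 264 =3479.86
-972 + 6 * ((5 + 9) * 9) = -216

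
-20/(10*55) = -2/55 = -0.04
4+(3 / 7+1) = 38 / 7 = 5.43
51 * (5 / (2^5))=7.97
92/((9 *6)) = 46/27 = 1.70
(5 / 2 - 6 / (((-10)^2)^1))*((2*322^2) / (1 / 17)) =215040616 / 25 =8601624.64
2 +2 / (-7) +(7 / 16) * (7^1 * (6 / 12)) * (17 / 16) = 11975 / 3584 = 3.34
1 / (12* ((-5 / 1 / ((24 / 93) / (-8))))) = 1 / 1860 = 0.00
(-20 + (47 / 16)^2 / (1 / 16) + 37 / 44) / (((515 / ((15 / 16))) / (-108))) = -1695087 / 72512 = -23.38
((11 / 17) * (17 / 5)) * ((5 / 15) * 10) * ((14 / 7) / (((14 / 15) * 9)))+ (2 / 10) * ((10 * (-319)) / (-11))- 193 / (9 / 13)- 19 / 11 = -152986 / 693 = -220.76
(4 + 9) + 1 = 14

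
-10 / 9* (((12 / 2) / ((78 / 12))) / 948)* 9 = -10 / 1027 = -0.01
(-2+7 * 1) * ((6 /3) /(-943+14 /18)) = -9 /848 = -0.01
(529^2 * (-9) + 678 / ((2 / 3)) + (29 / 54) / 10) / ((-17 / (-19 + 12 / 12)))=-1359478051 / 510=-2665643.24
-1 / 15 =-0.07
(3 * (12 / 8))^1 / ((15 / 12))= 18 / 5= 3.60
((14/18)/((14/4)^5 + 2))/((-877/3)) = -0.00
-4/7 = -0.57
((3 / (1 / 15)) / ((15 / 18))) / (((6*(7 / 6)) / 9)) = 486 / 7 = 69.43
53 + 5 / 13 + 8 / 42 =14626 / 273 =53.58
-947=-947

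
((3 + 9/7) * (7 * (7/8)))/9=35/12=2.92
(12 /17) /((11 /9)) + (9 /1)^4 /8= 1227771 /1496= 820.70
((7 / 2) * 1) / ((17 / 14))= 49 / 17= 2.88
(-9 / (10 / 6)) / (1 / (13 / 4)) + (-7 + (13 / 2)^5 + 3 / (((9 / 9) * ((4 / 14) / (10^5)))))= 169852537 / 160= 1061578.36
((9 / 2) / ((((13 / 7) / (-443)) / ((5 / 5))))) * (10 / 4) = -139545 / 52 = -2683.56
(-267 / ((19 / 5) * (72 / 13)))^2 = 33466225 / 207936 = 160.94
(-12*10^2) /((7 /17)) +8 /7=-20392 /7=-2913.14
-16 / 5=-3.20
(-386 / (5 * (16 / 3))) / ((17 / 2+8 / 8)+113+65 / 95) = -11001 / 93620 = -0.12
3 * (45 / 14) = 135 / 14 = 9.64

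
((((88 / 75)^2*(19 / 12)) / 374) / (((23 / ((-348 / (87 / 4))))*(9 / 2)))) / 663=-53504 / 39371011875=-0.00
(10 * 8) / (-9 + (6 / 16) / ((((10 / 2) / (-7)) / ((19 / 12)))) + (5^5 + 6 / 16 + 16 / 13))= 166400 / 6482891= 0.03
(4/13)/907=4/11791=0.00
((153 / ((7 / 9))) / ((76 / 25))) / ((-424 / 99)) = -15.11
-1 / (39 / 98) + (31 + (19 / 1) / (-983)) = 1091372 / 38337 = 28.47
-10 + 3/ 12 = -39/ 4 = -9.75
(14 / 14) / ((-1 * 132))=-1 / 132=-0.01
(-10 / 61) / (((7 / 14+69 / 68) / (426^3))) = -52569967680 / 6283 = -8367016.98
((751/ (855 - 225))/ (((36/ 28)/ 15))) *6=751/ 9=83.44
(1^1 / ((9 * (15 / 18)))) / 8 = 1 / 60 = 0.02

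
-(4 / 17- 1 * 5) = 81 / 17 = 4.76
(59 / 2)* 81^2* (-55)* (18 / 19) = -191614005 / 19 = -10084947.63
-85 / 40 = -2.12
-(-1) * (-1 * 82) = -82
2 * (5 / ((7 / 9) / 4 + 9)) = 360 / 331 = 1.09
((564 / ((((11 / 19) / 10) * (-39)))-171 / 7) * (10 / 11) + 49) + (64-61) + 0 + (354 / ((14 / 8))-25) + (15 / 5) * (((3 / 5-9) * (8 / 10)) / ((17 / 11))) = -154657609 / 4679675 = -33.05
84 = 84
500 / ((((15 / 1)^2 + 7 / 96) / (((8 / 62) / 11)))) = 0.03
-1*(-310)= 310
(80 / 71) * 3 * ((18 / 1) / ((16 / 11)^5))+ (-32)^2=2404106557 / 2326528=1033.35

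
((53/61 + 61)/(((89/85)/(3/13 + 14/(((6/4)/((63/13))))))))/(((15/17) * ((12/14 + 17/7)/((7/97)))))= 10528391958/157457287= 66.87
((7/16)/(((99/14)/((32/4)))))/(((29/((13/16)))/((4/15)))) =637/172260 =0.00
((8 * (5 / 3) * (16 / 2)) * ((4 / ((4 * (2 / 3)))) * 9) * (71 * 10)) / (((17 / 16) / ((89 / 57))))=485299200 / 323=1502474.30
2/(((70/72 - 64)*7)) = -72/15883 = -0.00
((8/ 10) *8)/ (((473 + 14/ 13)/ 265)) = 22048/ 6163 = 3.58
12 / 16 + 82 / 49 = 475 / 196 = 2.42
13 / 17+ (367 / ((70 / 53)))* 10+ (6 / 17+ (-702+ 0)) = 247262 / 119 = 2077.83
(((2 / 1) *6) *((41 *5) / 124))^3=232608375 / 29791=7808.01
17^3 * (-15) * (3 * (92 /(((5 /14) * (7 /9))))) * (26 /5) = -1903807152 /5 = -380761430.40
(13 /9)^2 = 169 /81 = 2.09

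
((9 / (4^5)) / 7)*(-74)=-333 / 3584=-0.09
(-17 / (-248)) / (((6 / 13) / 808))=22321 / 186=120.01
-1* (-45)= 45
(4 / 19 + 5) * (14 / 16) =693 / 152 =4.56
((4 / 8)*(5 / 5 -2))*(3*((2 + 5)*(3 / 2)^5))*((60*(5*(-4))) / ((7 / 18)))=492075 / 2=246037.50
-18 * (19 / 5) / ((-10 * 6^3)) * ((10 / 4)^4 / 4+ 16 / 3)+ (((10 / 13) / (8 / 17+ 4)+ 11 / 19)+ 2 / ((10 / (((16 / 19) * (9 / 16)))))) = 37670287 / 28454400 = 1.32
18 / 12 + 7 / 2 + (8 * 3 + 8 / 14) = 207 / 7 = 29.57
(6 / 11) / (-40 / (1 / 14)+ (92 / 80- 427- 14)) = -120 / 219967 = -0.00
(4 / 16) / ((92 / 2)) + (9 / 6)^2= 415 / 184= 2.26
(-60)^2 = 3600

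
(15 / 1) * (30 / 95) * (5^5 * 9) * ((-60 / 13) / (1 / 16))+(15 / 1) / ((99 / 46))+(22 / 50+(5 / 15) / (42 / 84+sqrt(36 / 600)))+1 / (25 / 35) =-668249342018 / 67925 - 10 * sqrt(6) / 57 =-9838047.42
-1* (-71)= 71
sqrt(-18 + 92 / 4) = 2.24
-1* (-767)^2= -588289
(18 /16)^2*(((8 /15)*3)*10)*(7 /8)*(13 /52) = 567 /128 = 4.43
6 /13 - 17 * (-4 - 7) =2437 /13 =187.46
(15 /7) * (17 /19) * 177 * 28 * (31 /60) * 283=26397957 /19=1389366.16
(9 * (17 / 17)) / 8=9 / 8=1.12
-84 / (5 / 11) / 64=-231 / 80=-2.89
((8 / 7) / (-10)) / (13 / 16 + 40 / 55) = -704 / 9485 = -0.07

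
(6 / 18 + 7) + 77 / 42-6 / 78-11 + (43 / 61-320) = -1528295 / 4758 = -321.21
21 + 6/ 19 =405/ 19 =21.32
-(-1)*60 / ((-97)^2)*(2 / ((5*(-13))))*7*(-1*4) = 672 / 122317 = 0.01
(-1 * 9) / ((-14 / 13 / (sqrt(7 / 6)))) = 9.03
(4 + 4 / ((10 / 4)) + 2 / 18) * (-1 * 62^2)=-987908 / 45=-21953.51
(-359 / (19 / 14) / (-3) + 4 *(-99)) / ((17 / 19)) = -17546 / 51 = -344.04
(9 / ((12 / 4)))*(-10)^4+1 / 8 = 240001 / 8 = 30000.12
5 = 5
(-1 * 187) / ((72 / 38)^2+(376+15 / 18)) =-405042 / 823997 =-0.49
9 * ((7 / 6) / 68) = 21 / 136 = 0.15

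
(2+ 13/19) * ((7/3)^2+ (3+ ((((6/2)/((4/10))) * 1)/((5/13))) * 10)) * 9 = 93381/19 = 4914.79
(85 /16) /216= 0.02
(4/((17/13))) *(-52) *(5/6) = -6760/51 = -132.55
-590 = -590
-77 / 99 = -0.78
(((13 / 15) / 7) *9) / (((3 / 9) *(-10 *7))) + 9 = 21933 / 2450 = 8.95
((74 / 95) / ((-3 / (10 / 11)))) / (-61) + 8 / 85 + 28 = 91346416 / 3250995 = 28.10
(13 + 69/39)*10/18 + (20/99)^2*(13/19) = 19930960/2420847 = 8.23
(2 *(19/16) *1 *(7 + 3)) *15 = 1425/4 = 356.25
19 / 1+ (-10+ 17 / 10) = 107 / 10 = 10.70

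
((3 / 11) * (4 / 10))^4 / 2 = 648 / 9150625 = 0.00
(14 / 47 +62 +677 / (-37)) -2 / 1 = 42.00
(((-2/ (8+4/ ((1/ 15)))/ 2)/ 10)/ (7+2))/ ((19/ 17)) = -1/ 6840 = -0.00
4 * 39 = 156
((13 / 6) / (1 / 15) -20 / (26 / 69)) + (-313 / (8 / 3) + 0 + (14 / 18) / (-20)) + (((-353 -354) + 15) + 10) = -3837557 / 4680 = -819.99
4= 4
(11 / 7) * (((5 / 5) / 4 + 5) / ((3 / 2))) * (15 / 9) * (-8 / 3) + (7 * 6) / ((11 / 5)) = -530 / 99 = -5.35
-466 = -466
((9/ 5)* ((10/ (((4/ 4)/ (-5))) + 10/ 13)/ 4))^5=-1981355655168/ 371293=-5336366.85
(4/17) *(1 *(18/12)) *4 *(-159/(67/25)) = -95400/1139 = -83.76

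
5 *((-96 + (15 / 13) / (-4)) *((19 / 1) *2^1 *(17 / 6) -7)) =-1260095 / 26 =-48465.19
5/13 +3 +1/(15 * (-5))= 3287/975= 3.37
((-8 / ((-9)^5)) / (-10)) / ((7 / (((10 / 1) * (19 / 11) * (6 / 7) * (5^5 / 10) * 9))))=-95000 / 1178793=-0.08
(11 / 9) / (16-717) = -11 / 6309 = -0.00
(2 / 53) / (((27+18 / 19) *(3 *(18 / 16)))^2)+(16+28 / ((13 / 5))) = 3791156851340 / 141623653041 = 26.77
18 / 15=1.20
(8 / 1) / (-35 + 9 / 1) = -0.31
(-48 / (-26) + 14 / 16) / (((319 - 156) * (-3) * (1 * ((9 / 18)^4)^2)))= -9056 / 6357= -1.42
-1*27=-27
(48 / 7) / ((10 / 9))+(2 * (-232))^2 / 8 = 942136 / 35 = 26918.17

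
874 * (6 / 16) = 1311 / 4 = 327.75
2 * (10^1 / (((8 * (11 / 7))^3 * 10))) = 343 / 340736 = 0.00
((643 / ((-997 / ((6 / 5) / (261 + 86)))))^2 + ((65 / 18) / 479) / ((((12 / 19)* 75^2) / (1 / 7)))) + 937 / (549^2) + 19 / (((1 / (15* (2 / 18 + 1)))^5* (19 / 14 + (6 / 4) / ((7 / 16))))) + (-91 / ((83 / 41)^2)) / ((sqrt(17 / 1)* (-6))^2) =538412937664828862618359704544804301 / 105454449263983907517854067000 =5105644.58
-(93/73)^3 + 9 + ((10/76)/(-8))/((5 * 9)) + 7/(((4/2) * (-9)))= 2321376917/354783504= 6.54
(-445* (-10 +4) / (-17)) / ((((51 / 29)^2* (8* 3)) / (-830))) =155311675 / 88434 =1756.24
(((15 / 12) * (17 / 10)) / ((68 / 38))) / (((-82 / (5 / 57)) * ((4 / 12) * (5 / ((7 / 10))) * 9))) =-7 / 118080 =-0.00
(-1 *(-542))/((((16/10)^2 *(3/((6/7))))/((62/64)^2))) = 6510775/114688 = 56.77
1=1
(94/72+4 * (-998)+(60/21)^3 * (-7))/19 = -7327585/33516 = -218.63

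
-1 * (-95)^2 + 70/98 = -63170/7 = -9024.29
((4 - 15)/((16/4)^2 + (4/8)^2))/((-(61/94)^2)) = 388784/241865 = 1.61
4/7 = 0.57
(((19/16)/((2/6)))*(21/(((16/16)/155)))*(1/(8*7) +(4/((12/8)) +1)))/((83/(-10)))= -27344325/5312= -5147.65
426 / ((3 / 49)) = 6958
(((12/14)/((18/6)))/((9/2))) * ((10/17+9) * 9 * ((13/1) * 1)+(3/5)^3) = 1059704/14875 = 71.24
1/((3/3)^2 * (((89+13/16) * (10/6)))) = 16/2395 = 0.01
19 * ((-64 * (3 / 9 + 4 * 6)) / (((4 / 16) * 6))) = -177536 / 9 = -19726.22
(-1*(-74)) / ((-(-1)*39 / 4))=296 / 39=7.59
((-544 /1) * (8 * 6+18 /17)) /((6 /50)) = -222400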